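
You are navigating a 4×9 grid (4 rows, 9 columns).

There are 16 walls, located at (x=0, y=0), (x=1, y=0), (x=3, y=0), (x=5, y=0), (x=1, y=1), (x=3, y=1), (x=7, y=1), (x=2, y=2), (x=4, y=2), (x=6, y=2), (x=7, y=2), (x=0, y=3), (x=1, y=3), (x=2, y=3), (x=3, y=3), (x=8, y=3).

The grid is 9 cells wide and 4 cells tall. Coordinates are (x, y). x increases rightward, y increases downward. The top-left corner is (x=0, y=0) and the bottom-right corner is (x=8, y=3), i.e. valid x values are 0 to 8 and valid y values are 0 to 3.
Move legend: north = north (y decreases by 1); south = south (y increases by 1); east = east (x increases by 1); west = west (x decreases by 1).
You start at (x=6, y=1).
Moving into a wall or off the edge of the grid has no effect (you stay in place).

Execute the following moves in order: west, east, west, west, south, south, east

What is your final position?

Start: (x=6, y=1)
  west (west): (x=6, y=1) -> (x=5, y=1)
  east (east): (x=5, y=1) -> (x=6, y=1)
  west (west): (x=6, y=1) -> (x=5, y=1)
  west (west): (x=5, y=1) -> (x=4, y=1)
  south (south): blocked, stay at (x=4, y=1)
  south (south): blocked, stay at (x=4, y=1)
  east (east): (x=4, y=1) -> (x=5, y=1)
Final: (x=5, y=1)

Answer: Final position: (x=5, y=1)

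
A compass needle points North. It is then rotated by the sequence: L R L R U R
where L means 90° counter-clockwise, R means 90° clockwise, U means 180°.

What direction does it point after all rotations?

Answer: Final heading: West

Derivation:
Start: North
  L (left (90° counter-clockwise)) -> West
  R (right (90° clockwise)) -> North
  L (left (90° counter-clockwise)) -> West
  R (right (90° clockwise)) -> North
  U (U-turn (180°)) -> South
  R (right (90° clockwise)) -> West
Final: West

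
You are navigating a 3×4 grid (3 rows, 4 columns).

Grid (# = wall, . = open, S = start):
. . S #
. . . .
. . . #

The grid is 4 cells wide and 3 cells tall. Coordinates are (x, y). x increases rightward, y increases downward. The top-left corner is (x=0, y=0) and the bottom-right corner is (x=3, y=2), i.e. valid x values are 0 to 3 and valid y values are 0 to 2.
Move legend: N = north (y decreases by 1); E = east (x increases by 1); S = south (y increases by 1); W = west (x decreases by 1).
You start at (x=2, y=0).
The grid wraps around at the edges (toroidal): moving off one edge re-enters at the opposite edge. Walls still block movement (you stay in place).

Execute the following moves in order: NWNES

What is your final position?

Answer: Final position: (x=2, y=2)

Derivation:
Start: (x=2, y=0)
  N (north): (x=2, y=0) -> (x=2, y=2)
  W (west): (x=2, y=2) -> (x=1, y=2)
  N (north): (x=1, y=2) -> (x=1, y=1)
  E (east): (x=1, y=1) -> (x=2, y=1)
  S (south): (x=2, y=1) -> (x=2, y=2)
Final: (x=2, y=2)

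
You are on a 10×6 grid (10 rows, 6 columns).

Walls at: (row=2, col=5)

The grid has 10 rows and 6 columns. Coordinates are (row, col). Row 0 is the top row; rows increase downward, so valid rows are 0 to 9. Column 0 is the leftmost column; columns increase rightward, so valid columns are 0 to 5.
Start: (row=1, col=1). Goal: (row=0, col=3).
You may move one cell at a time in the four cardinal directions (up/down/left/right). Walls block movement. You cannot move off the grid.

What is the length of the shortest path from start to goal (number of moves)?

BFS from (row=1, col=1) until reaching (row=0, col=3):
  Distance 0: (row=1, col=1)
  Distance 1: (row=0, col=1), (row=1, col=0), (row=1, col=2), (row=2, col=1)
  Distance 2: (row=0, col=0), (row=0, col=2), (row=1, col=3), (row=2, col=0), (row=2, col=2), (row=3, col=1)
  Distance 3: (row=0, col=3), (row=1, col=4), (row=2, col=3), (row=3, col=0), (row=3, col=2), (row=4, col=1)  <- goal reached here
One shortest path (3 moves): (row=1, col=1) -> (row=1, col=2) -> (row=1, col=3) -> (row=0, col=3)

Answer: Shortest path length: 3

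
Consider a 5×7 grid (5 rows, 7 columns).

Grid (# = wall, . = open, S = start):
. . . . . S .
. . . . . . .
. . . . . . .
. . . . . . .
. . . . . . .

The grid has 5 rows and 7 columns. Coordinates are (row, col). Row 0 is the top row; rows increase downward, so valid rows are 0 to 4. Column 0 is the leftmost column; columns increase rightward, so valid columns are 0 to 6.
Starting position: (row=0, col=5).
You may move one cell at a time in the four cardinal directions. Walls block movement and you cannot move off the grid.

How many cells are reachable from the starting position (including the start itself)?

Answer: Reachable cells: 35

Derivation:
BFS flood-fill from (row=0, col=5):
  Distance 0: (row=0, col=5)
  Distance 1: (row=0, col=4), (row=0, col=6), (row=1, col=5)
  Distance 2: (row=0, col=3), (row=1, col=4), (row=1, col=6), (row=2, col=5)
  Distance 3: (row=0, col=2), (row=1, col=3), (row=2, col=4), (row=2, col=6), (row=3, col=5)
  Distance 4: (row=0, col=1), (row=1, col=2), (row=2, col=3), (row=3, col=4), (row=3, col=6), (row=4, col=5)
  Distance 5: (row=0, col=0), (row=1, col=1), (row=2, col=2), (row=3, col=3), (row=4, col=4), (row=4, col=6)
  Distance 6: (row=1, col=0), (row=2, col=1), (row=3, col=2), (row=4, col=3)
  Distance 7: (row=2, col=0), (row=3, col=1), (row=4, col=2)
  Distance 8: (row=3, col=0), (row=4, col=1)
  Distance 9: (row=4, col=0)
Total reachable: 35 (grid has 35 open cells total)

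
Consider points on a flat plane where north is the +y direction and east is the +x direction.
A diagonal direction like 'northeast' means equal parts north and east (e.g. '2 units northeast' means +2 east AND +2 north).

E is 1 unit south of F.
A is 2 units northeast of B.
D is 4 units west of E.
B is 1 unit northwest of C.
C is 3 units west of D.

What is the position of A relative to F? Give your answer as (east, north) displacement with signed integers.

Answer: A is at (east=-6, north=2) relative to F.

Derivation:
Place F at the origin (east=0, north=0).
  E is 1 unit south of F: delta (east=+0, north=-1); E at (east=0, north=-1).
  D is 4 units west of E: delta (east=-4, north=+0); D at (east=-4, north=-1).
  C is 3 units west of D: delta (east=-3, north=+0); C at (east=-7, north=-1).
  B is 1 unit northwest of C: delta (east=-1, north=+1); B at (east=-8, north=0).
  A is 2 units northeast of B: delta (east=+2, north=+2); A at (east=-6, north=2).
Therefore A relative to F: (east=-6, north=2).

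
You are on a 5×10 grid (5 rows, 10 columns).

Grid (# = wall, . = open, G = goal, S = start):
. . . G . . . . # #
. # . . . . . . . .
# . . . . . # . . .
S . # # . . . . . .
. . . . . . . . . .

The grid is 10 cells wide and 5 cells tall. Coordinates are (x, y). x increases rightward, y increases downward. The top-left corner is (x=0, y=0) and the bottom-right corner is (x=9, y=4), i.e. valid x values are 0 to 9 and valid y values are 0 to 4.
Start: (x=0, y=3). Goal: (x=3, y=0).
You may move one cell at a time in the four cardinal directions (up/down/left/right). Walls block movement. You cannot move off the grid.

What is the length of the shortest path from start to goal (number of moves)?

Answer: Shortest path length: 6

Derivation:
BFS from (x=0, y=3) until reaching (x=3, y=0):
  Distance 0: (x=0, y=3)
  Distance 1: (x=1, y=3), (x=0, y=4)
  Distance 2: (x=1, y=2), (x=1, y=4)
  Distance 3: (x=2, y=2), (x=2, y=4)
  Distance 4: (x=2, y=1), (x=3, y=2), (x=3, y=4)
  Distance 5: (x=2, y=0), (x=3, y=1), (x=4, y=2), (x=4, y=4)
  Distance 6: (x=1, y=0), (x=3, y=0), (x=4, y=1), (x=5, y=2), (x=4, y=3), (x=5, y=4)  <- goal reached here
One shortest path (6 moves): (x=0, y=3) -> (x=1, y=3) -> (x=1, y=2) -> (x=2, y=2) -> (x=3, y=2) -> (x=3, y=1) -> (x=3, y=0)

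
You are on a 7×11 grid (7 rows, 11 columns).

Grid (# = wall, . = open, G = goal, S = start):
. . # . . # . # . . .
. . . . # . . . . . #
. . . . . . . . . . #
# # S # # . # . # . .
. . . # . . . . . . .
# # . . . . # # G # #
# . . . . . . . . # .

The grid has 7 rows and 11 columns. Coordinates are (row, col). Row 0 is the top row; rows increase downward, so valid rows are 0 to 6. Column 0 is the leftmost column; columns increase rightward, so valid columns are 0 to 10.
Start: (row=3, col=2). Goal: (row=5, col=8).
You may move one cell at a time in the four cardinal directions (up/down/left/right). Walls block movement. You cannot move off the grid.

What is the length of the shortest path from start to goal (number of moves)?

BFS from (row=3, col=2) until reaching (row=5, col=8):
  Distance 0: (row=3, col=2)
  Distance 1: (row=2, col=2), (row=4, col=2)
  Distance 2: (row=1, col=2), (row=2, col=1), (row=2, col=3), (row=4, col=1), (row=5, col=2)
  Distance 3: (row=1, col=1), (row=1, col=3), (row=2, col=0), (row=2, col=4), (row=4, col=0), (row=5, col=3), (row=6, col=2)
  Distance 4: (row=0, col=1), (row=0, col=3), (row=1, col=0), (row=2, col=5), (row=5, col=4), (row=6, col=1), (row=6, col=3)
  Distance 5: (row=0, col=0), (row=0, col=4), (row=1, col=5), (row=2, col=6), (row=3, col=5), (row=4, col=4), (row=5, col=5), (row=6, col=4)
  Distance 6: (row=1, col=6), (row=2, col=7), (row=4, col=5), (row=6, col=5)
  Distance 7: (row=0, col=6), (row=1, col=7), (row=2, col=8), (row=3, col=7), (row=4, col=6), (row=6, col=6)
  Distance 8: (row=1, col=8), (row=2, col=9), (row=4, col=7), (row=6, col=7)
  Distance 9: (row=0, col=8), (row=1, col=9), (row=3, col=9), (row=4, col=8), (row=6, col=8)
  Distance 10: (row=0, col=9), (row=3, col=10), (row=4, col=9), (row=5, col=8)  <- goal reached here
One shortest path (10 moves): (row=3, col=2) -> (row=2, col=2) -> (row=2, col=3) -> (row=2, col=4) -> (row=2, col=5) -> (row=2, col=6) -> (row=2, col=7) -> (row=3, col=7) -> (row=4, col=7) -> (row=4, col=8) -> (row=5, col=8)

Answer: Shortest path length: 10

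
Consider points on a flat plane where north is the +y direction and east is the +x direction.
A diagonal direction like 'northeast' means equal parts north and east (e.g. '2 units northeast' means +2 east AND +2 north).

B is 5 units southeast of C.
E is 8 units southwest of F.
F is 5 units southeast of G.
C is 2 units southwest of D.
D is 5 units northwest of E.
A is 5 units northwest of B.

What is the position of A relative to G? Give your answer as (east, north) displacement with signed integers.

Answer: A is at (east=-10, north=-10) relative to G.

Derivation:
Place G at the origin (east=0, north=0).
  F is 5 units southeast of G: delta (east=+5, north=-5); F at (east=5, north=-5).
  E is 8 units southwest of F: delta (east=-8, north=-8); E at (east=-3, north=-13).
  D is 5 units northwest of E: delta (east=-5, north=+5); D at (east=-8, north=-8).
  C is 2 units southwest of D: delta (east=-2, north=-2); C at (east=-10, north=-10).
  B is 5 units southeast of C: delta (east=+5, north=-5); B at (east=-5, north=-15).
  A is 5 units northwest of B: delta (east=-5, north=+5); A at (east=-10, north=-10).
Therefore A relative to G: (east=-10, north=-10).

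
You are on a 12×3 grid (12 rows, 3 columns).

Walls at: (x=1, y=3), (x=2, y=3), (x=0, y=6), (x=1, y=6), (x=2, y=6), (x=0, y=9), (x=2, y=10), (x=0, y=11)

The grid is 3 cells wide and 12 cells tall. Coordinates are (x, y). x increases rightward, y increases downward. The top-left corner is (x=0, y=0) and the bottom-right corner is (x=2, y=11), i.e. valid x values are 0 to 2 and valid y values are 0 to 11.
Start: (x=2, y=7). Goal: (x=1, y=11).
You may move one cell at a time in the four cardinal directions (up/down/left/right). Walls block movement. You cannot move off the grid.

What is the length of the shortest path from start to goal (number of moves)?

Answer: Shortest path length: 5

Derivation:
BFS from (x=2, y=7) until reaching (x=1, y=11):
  Distance 0: (x=2, y=7)
  Distance 1: (x=1, y=7), (x=2, y=8)
  Distance 2: (x=0, y=7), (x=1, y=8), (x=2, y=9)
  Distance 3: (x=0, y=8), (x=1, y=9)
  Distance 4: (x=1, y=10)
  Distance 5: (x=0, y=10), (x=1, y=11)  <- goal reached here
One shortest path (5 moves): (x=2, y=7) -> (x=1, y=7) -> (x=1, y=8) -> (x=1, y=9) -> (x=1, y=10) -> (x=1, y=11)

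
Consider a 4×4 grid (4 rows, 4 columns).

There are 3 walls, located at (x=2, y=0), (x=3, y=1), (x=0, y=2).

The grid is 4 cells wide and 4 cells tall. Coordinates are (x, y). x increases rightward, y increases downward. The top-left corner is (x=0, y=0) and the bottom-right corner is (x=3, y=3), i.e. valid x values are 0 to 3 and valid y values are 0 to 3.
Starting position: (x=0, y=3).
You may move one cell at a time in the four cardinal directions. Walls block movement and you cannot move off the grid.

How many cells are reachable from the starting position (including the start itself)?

Answer: Reachable cells: 12

Derivation:
BFS flood-fill from (x=0, y=3):
  Distance 0: (x=0, y=3)
  Distance 1: (x=1, y=3)
  Distance 2: (x=1, y=2), (x=2, y=3)
  Distance 3: (x=1, y=1), (x=2, y=2), (x=3, y=3)
  Distance 4: (x=1, y=0), (x=0, y=1), (x=2, y=1), (x=3, y=2)
  Distance 5: (x=0, y=0)
Total reachable: 12 (grid has 13 open cells total)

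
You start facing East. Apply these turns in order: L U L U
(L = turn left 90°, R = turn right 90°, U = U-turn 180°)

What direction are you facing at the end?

Start: East
  L (left (90° counter-clockwise)) -> North
  U (U-turn (180°)) -> South
  L (left (90° counter-clockwise)) -> East
  U (U-turn (180°)) -> West
Final: West

Answer: Final heading: West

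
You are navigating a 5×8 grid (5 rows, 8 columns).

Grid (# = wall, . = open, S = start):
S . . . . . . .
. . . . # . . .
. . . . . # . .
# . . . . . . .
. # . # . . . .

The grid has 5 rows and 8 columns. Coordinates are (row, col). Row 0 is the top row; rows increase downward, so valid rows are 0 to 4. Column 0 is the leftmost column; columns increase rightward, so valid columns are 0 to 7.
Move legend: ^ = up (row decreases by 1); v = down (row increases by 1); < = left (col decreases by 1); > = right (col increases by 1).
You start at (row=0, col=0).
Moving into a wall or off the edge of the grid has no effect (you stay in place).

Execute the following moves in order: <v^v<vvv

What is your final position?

Start: (row=0, col=0)
  < (left): blocked, stay at (row=0, col=0)
  v (down): (row=0, col=0) -> (row=1, col=0)
  ^ (up): (row=1, col=0) -> (row=0, col=0)
  v (down): (row=0, col=0) -> (row=1, col=0)
  < (left): blocked, stay at (row=1, col=0)
  v (down): (row=1, col=0) -> (row=2, col=0)
  v (down): blocked, stay at (row=2, col=0)
  v (down): blocked, stay at (row=2, col=0)
Final: (row=2, col=0)

Answer: Final position: (row=2, col=0)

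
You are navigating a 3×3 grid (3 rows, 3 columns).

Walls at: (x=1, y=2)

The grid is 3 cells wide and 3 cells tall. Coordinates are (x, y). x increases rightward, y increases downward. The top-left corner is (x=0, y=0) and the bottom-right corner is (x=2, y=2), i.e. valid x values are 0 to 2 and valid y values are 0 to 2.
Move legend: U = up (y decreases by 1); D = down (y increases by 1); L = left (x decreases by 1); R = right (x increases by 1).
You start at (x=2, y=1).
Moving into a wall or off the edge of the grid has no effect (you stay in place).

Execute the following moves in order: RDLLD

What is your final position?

Answer: Final position: (x=2, y=2)

Derivation:
Start: (x=2, y=1)
  R (right): blocked, stay at (x=2, y=1)
  D (down): (x=2, y=1) -> (x=2, y=2)
  L (left): blocked, stay at (x=2, y=2)
  L (left): blocked, stay at (x=2, y=2)
  D (down): blocked, stay at (x=2, y=2)
Final: (x=2, y=2)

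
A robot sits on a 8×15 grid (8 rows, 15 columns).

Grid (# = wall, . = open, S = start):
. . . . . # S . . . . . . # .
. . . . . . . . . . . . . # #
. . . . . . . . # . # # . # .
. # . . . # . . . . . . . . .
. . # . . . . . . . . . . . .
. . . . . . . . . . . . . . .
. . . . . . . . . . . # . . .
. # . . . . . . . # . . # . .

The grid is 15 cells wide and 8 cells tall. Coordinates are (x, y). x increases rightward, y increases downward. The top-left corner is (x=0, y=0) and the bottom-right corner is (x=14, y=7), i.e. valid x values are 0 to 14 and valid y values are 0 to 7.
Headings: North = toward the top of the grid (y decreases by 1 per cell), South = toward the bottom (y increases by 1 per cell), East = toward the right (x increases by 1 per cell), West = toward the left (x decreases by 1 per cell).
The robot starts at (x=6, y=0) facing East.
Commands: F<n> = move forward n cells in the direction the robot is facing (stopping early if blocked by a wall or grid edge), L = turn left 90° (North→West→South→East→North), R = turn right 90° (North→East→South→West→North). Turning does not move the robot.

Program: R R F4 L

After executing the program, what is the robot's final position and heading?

Answer: Final position: (x=6, y=0), facing South

Derivation:
Start: (x=6, y=0), facing East
  R: turn right, now facing South
  R: turn right, now facing West
  F4: move forward 0/4 (blocked), now at (x=6, y=0)
  L: turn left, now facing South
Final: (x=6, y=0), facing South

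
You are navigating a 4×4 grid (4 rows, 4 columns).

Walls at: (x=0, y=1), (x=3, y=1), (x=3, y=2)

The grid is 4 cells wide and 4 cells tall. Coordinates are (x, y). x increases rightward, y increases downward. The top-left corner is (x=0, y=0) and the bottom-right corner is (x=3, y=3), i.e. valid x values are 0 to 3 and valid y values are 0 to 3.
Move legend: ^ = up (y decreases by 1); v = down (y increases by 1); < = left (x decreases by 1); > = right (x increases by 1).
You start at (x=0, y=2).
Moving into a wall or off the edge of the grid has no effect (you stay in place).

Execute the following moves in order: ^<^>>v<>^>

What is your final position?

Start: (x=0, y=2)
  ^ (up): blocked, stay at (x=0, y=2)
  < (left): blocked, stay at (x=0, y=2)
  ^ (up): blocked, stay at (x=0, y=2)
  > (right): (x=0, y=2) -> (x=1, y=2)
  > (right): (x=1, y=2) -> (x=2, y=2)
  v (down): (x=2, y=2) -> (x=2, y=3)
  < (left): (x=2, y=3) -> (x=1, y=3)
  > (right): (x=1, y=3) -> (x=2, y=3)
  ^ (up): (x=2, y=3) -> (x=2, y=2)
  > (right): blocked, stay at (x=2, y=2)
Final: (x=2, y=2)

Answer: Final position: (x=2, y=2)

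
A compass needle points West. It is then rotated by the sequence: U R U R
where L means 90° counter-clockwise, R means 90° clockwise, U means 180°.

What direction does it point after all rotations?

Start: West
  U (U-turn (180°)) -> East
  R (right (90° clockwise)) -> South
  U (U-turn (180°)) -> North
  R (right (90° clockwise)) -> East
Final: East

Answer: Final heading: East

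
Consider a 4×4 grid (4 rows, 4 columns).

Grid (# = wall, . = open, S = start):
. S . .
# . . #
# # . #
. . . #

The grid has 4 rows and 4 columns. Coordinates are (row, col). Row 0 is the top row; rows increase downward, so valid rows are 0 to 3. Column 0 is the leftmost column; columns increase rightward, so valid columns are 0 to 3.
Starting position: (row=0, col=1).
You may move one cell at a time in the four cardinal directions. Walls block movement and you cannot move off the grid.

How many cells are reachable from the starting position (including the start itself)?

BFS flood-fill from (row=0, col=1):
  Distance 0: (row=0, col=1)
  Distance 1: (row=0, col=0), (row=0, col=2), (row=1, col=1)
  Distance 2: (row=0, col=3), (row=1, col=2)
  Distance 3: (row=2, col=2)
  Distance 4: (row=3, col=2)
  Distance 5: (row=3, col=1)
  Distance 6: (row=3, col=0)
Total reachable: 10 (grid has 10 open cells total)

Answer: Reachable cells: 10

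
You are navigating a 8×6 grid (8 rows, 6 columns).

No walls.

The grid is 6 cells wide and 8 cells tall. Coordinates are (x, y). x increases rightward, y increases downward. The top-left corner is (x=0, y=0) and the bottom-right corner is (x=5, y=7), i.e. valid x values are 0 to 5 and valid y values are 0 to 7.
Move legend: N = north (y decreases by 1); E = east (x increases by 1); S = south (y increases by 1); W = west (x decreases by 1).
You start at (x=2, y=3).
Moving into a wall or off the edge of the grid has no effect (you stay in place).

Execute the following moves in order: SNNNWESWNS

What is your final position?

Start: (x=2, y=3)
  S (south): (x=2, y=3) -> (x=2, y=4)
  N (north): (x=2, y=4) -> (x=2, y=3)
  N (north): (x=2, y=3) -> (x=2, y=2)
  N (north): (x=2, y=2) -> (x=2, y=1)
  W (west): (x=2, y=1) -> (x=1, y=1)
  E (east): (x=1, y=1) -> (x=2, y=1)
  S (south): (x=2, y=1) -> (x=2, y=2)
  W (west): (x=2, y=2) -> (x=1, y=2)
  N (north): (x=1, y=2) -> (x=1, y=1)
  S (south): (x=1, y=1) -> (x=1, y=2)
Final: (x=1, y=2)

Answer: Final position: (x=1, y=2)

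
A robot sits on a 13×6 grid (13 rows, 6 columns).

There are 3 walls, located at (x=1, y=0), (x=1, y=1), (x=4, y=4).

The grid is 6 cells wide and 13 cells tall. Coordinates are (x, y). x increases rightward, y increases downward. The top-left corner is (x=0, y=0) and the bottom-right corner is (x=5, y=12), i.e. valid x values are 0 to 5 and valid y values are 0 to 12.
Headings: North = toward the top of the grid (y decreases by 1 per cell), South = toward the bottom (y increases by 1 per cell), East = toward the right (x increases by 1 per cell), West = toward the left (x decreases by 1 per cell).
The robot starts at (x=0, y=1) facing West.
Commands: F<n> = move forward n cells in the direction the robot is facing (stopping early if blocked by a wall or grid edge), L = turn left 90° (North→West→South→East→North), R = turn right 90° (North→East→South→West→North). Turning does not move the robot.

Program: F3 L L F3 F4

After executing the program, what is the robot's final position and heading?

Answer: Final position: (x=0, y=1), facing East

Derivation:
Start: (x=0, y=1), facing West
  F3: move forward 0/3 (blocked), now at (x=0, y=1)
  L: turn left, now facing South
  L: turn left, now facing East
  F3: move forward 0/3 (blocked), now at (x=0, y=1)
  F4: move forward 0/4 (blocked), now at (x=0, y=1)
Final: (x=0, y=1), facing East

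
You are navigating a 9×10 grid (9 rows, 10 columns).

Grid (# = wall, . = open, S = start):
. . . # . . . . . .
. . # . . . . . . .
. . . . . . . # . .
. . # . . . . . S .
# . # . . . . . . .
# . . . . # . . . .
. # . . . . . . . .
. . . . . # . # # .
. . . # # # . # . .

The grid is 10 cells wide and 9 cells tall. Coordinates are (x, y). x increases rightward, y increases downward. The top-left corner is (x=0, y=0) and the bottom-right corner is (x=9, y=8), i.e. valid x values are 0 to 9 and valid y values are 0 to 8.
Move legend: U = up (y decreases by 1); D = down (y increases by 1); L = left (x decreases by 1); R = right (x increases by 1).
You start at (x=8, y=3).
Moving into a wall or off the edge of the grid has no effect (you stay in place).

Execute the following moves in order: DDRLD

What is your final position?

Answer: Final position: (x=8, y=6)

Derivation:
Start: (x=8, y=3)
  D (down): (x=8, y=3) -> (x=8, y=4)
  D (down): (x=8, y=4) -> (x=8, y=5)
  R (right): (x=8, y=5) -> (x=9, y=5)
  L (left): (x=9, y=5) -> (x=8, y=5)
  D (down): (x=8, y=5) -> (x=8, y=6)
Final: (x=8, y=6)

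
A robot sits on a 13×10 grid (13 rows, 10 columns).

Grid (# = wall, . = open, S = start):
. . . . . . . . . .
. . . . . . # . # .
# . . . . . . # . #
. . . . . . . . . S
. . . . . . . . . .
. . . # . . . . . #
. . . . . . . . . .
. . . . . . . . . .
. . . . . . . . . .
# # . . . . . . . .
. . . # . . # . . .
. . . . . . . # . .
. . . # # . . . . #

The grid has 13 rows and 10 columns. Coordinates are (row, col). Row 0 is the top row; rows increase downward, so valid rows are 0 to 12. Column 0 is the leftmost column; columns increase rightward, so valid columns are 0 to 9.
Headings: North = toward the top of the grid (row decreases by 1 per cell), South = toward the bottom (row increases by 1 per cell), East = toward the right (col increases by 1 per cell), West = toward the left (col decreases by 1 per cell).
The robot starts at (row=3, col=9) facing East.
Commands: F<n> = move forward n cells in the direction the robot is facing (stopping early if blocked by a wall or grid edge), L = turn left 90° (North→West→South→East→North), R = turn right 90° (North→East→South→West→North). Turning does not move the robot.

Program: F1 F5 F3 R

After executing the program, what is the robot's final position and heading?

Answer: Final position: (row=3, col=9), facing South

Derivation:
Start: (row=3, col=9), facing East
  F1: move forward 0/1 (blocked), now at (row=3, col=9)
  F5: move forward 0/5 (blocked), now at (row=3, col=9)
  F3: move forward 0/3 (blocked), now at (row=3, col=9)
  R: turn right, now facing South
Final: (row=3, col=9), facing South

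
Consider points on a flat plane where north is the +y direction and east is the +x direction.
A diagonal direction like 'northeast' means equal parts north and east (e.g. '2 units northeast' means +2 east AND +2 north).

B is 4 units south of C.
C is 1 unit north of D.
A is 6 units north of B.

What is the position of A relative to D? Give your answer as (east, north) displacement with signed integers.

Place D at the origin (east=0, north=0).
  C is 1 unit north of D: delta (east=+0, north=+1); C at (east=0, north=1).
  B is 4 units south of C: delta (east=+0, north=-4); B at (east=0, north=-3).
  A is 6 units north of B: delta (east=+0, north=+6); A at (east=0, north=3).
Therefore A relative to D: (east=0, north=3).

Answer: A is at (east=0, north=3) relative to D.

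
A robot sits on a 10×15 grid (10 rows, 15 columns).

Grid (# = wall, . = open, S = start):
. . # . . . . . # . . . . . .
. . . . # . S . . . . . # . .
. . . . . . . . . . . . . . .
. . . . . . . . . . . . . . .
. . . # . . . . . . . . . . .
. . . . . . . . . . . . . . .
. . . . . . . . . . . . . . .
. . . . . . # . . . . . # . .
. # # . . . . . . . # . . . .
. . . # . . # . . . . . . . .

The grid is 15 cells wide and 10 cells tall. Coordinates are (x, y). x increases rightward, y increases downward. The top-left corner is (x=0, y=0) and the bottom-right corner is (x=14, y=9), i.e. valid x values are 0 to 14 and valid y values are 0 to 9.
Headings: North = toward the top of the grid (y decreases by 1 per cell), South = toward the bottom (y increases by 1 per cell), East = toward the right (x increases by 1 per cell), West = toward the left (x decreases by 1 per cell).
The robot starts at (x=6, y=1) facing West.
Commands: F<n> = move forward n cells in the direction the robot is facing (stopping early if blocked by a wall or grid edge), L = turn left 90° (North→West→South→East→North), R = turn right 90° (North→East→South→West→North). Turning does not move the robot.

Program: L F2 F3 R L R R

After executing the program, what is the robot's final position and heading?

Answer: Final position: (x=6, y=6), facing North

Derivation:
Start: (x=6, y=1), facing West
  L: turn left, now facing South
  F2: move forward 2, now at (x=6, y=3)
  F3: move forward 3, now at (x=6, y=6)
  R: turn right, now facing West
  L: turn left, now facing South
  R: turn right, now facing West
  R: turn right, now facing North
Final: (x=6, y=6), facing North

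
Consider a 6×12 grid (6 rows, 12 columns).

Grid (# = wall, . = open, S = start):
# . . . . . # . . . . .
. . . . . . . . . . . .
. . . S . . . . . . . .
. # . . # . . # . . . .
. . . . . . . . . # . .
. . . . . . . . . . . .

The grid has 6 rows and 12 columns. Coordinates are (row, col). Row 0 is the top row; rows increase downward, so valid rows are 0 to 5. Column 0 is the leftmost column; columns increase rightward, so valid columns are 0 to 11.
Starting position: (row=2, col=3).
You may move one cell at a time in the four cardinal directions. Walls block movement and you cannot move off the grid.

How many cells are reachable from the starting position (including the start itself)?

BFS flood-fill from (row=2, col=3):
  Distance 0: (row=2, col=3)
  Distance 1: (row=1, col=3), (row=2, col=2), (row=2, col=4), (row=3, col=3)
  Distance 2: (row=0, col=3), (row=1, col=2), (row=1, col=4), (row=2, col=1), (row=2, col=5), (row=3, col=2), (row=4, col=3)
  Distance 3: (row=0, col=2), (row=0, col=4), (row=1, col=1), (row=1, col=5), (row=2, col=0), (row=2, col=6), (row=3, col=5), (row=4, col=2), (row=4, col=4), (row=5, col=3)
  Distance 4: (row=0, col=1), (row=0, col=5), (row=1, col=0), (row=1, col=6), (row=2, col=7), (row=3, col=0), (row=3, col=6), (row=4, col=1), (row=4, col=5), (row=5, col=2), (row=5, col=4)
  Distance 5: (row=1, col=7), (row=2, col=8), (row=4, col=0), (row=4, col=6), (row=5, col=1), (row=5, col=5)
  Distance 6: (row=0, col=7), (row=1, col=8), (row=2, col=9), (row=3, col=8), (row=4, col=7), (row=5, col=0), (row=5, col=6)
  Distance 7: (row=0, col=8), (row=1, col=9), (row=2, col=10), (row=3, col=9), (row=4, col=8), (row=5, col=7)
  Distance 8: (row=0, col=9), (row=1, col=10), (row=2, col=11), (row=3, col=10), (row=5, col=8)
  Distance 9: (row=0, col=10), (row=1, col=11), (row=3, col=11), (row=4, col=10), (row=5, col=9)
  Distance 10: (row=0, col=11), (row=4, col=11), (row=5, col=10)
  Distance 11: (row=5, col=11)
Total reachable: 66 (grid has 66 open cells total)

Answer: Reachable cells: 66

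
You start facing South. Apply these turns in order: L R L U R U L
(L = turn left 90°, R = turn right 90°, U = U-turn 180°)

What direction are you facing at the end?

Answer: Final heading: East

Derivation:
Start: South
  L (left (90° counter-clockwise)) -> East
  R (right (90° clockwise)) -> South
  L (left (90° counter-clockwise)) -> East
  U (U-turn (180°)) -> West
  R (right (90° clockwise)) -> North
  U (U-turn (180°)) -> South
  L (left (90° counter-clockwise)) -> East
Final: East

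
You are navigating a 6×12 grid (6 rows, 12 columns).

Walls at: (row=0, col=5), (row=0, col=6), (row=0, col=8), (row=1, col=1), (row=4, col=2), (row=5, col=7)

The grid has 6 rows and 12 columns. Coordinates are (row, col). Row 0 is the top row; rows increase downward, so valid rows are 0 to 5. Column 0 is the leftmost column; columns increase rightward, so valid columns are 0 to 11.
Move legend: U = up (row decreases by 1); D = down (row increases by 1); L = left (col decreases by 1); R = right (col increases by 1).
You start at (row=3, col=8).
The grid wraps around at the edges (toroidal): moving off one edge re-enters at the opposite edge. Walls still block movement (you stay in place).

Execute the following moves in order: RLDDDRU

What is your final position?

Answer: Final position: (row=4, col=9)

Derivation:
Start: (row=3, col=8)
  R (right): (row=3, col=8) -> (row=3, col=9)
  L (left): (row=3, col=9) -> (row=3, col=8)
  D (down): (row=3, col=8) -> (row=4, col=8)
  D (down): (row=4, col=8) -> (row=5, col=8)
  D (down): blocked, stay at (row=5, col=8)
  R (right): (row=5, col=8) -> (row=5, col=9)
  U (up): (row=5, col=9) -> (row=4, col=9)
Final: (row=4, col=9)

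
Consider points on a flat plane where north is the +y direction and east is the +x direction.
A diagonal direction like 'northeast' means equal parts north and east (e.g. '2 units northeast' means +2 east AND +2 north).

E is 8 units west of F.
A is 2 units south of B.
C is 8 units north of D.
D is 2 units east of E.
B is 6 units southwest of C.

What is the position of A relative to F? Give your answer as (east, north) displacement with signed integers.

Answer: A is at (east=-12, north=0) relative to F.

Derivation:
Place F at the origin (east=0, north=0).
  E is 8 units west of F: delta (east=-8, north=+0); E at (east=-8, north=0).
  D is 2 units east of E: delta (east=+2, north=+0); D at (east=-6, north=0).
  C is 8 units north of D: delta (east=+0, north=+8); C at (east=-6, north=8).
  B is 6 units southwest of C: delta (east=-6, north=-6); B at (east=-12, north=2).
  A is 2 units south of B: delta (east=+0, north=-2); A at (east=-12, north=0).
Therefore A relative to F: (east=-12, north=0).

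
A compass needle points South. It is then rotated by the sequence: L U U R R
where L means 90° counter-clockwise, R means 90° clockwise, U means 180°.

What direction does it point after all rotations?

Answer: Final heading: West

Derivation:
Start: South
  L (left (90° counter-clockwise)) -> East
  U (U-turn (180°)) -> West
  U (U-turn (180°)) -> East
  R (right (90° clockwise)) -> South
  R (right (90° clockwise)) -> West
Final: West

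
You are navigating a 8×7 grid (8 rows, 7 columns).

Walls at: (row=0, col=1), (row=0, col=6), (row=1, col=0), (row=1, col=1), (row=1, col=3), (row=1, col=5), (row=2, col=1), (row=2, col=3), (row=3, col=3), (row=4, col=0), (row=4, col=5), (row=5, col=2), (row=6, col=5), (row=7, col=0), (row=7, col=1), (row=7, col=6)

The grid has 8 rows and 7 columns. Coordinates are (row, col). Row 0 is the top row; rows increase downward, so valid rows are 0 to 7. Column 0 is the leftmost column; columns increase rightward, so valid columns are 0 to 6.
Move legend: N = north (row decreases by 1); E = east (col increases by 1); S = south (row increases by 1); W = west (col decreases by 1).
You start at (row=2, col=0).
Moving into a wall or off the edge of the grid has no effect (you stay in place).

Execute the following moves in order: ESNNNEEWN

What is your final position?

Answer: Final position: (row=2, col=0)

Derivation:
Start: (row=2, col=0)
  E (east): blocked, stay at (row=2, col=0)
  S (south): (row=2, col=0) -> (row=3, col=0)
  N (north): (row=3, col=0) -> (row=2, col=0)
  N (north): blocked, stay at (row=2, col=0)
  N (north): blocked, stay at (row=2, col=0)
  E (east): blocked, stay at (row=2, col=0)
  E (east): blocked, stay at (row=2, col=0)
  W (west): blocked, stay at (row=2, col=0)
  N (north): blocked, stay at (row=2, col=0)
Final: (row=2, col=0)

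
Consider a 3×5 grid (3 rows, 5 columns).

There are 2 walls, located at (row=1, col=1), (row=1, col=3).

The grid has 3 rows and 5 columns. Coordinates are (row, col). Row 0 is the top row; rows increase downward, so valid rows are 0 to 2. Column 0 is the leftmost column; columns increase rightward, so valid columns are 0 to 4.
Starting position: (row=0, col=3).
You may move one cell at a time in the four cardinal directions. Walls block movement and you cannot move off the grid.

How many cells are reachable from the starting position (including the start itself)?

BFS flood-fill from (row=0, col=3):
  Distance 0: (row=0, col=3)
  Distance 1: (row=0, col=2), (row=0, col=4)
  Distance 2: (row=0, col=1), (row=1, col=2), (row=1, col=4)
  Distance 3: (row=0, col=0), (row=2, col=2), (row=2, col=4)
  Distance 4: (row=1, col=0), (row=2, col=1), (row=2, col=3)
  Distance 5: (row=2, col=0)
Total reachable: 13 (grid has 13 open cells total)

Answer: Reachable cells: 13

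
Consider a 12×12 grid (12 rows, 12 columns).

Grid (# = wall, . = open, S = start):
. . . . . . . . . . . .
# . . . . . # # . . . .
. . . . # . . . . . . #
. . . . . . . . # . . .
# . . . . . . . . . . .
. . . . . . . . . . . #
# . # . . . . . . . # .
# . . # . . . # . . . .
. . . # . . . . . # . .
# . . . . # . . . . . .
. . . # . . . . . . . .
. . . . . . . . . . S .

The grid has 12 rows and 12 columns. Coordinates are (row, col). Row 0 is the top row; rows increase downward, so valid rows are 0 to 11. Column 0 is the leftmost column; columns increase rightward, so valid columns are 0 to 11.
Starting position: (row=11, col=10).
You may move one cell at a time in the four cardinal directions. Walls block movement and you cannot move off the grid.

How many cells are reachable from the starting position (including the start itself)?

Answer: Reachable cells: 125

Derivation:
BFS flood-fill from (row=11, col=10):
  Distance 0: (row=11, col=10)
  Distance 1: (row=10, col=10), (row=11, col=9), (row=11, col=11)
  Distance 2: (row=9, col=10), (row=10, col=9), (row=10, col=11), (row=11, col=8)
  Distance 3: (row=8, col=10), (row=9, col=9), (row=9, col=11), (row=10, col=8), (row=11, col=7)
  Distance 4: (row=7, col=10), (row=8, col=11), (row=9, col=8), (row=10, col=7), (row=11, col=6)
  Distance 5: (row=7, col=9), (row=7, col=11), (row=8, col=8), (row=9, col=7), (row=10, col=6), (row=11, col=5)
  Distance 6: (row=6, col=9), (row=6, col=11), (row=7, col=8), (row=8, col=7), (row=9, col=6), (row=10, col=5), (row=11, col=4)
  Distance 7: (row=5, col=9), (row=6, col=8), (row=8, col=6), (row=10, col=4), (row=11, col=3)
  Distance 8: (row=4, col=9), (row=5, col=8), (row=5, col=10), (row=6, col=7), (row=7, col=6), (row=8, col=5), (row=9, col=4), (row=11, col=2)
  Distance 9: (row=3, col=9), (row=4, col=8), (row=4, col=10), (row=5, col=7), (row=6, col=6), (row=7, col=5), (row=8, col=4), (row=9, col=3), (row=10, col=2), (row=11, col=1)
  Distance 10: (row=2, col=9), (row=3, col=10), (row=4, col=7), (row=4, col=11), (row=5, col=6), (row=6, col=5), (row=7, col=4), (row=9, col=2), (row=10, col=1), (row=11, col=0)
  Distance 11: (row=1, col=9), (row=2, col=8), (row=2, col=10), (row=3, col=7), (row=3, col=11), (row=4, col=6), (row=5, col=5), (row=6, col=4), (row=8, col=2), (row=9, col=1), (row=10, col=0)
  Distance 12: (row=0, col=9), (row=1, col=8), (row=1, col=10), (row=2, col=7), (row=3, col=6), (row=4, col=5), (row=5, col=4), (row=6, col=3), (row=7, col=2), (row=8, col=1)
  Distance 13: (row=0, col=8), (row=0, col=10), (row=1, col=11), (row=2, col=6), (row=3, col=5), (row=4, col=4), (row=5, col=3), (row=7, col=1), (row=8, col=0)
  Distance 14: (row=0, col=7), (row=0, col=11), (row=2, col=5), (row=3, col=4), (row=4, col=3), (row=5, col=2), (row=6, col=1)
  Distance 15: (row=0, col=6), (row=1, col=5), (row=3, col=3), (row=4, col=2), (row=5, col=1)
  Distance 16: (row=0, col=5), (row=1, col=4), (row=2, col=3), (row=3, col=2), (row=4, col=1), (row=5, col=0)
  Distance 17: (row=0, col=4), (row=1, col=3), (row=2, col=2), (row=3, col=1)
  Distance 18: (row=0, col=3), (row=1, col=2), (row=2, col=1), (row=3, col=0)
  Distance 19: (row=0, col=2), (row=1, col=1), (row=2, col=0)
  Distance 20: (row=0, col=1)
  Distance 21: (row=0, col=0)
Total reachable: 125 (grid has 125 open cells total)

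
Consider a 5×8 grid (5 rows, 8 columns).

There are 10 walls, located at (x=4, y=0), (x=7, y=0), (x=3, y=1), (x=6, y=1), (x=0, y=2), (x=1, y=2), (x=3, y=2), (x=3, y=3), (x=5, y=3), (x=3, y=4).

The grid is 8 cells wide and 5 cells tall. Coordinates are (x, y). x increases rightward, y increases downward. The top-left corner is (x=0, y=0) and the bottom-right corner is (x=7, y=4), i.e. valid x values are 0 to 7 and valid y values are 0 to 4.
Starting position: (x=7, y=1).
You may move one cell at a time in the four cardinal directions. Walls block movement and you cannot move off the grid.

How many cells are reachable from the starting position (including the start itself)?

Answer: Reachable cells: 16

Derivation:
BFS flood-fill from (x=7, y=1):
  Distance 0: (x=7, y=1)
  Distance 1: (x=7, y=2)
  Distance 2: (x=6, y=2), (x=7, y=3)
  Distance 3: (x=5, y=2), (x=6, y=3), (x=7, y=4)
  Distance 4: (x=5, y=1), (x=4, y=2), (x=6, y=4)
  Distance 5: (x=5, y=0), (x=4, y=1), (x=4, y=3), (x=5, y=4)
  Distance 6: (x=6, y=0), (x=4, y=4)
Total reachable: 16 (grid has 30 open cells total)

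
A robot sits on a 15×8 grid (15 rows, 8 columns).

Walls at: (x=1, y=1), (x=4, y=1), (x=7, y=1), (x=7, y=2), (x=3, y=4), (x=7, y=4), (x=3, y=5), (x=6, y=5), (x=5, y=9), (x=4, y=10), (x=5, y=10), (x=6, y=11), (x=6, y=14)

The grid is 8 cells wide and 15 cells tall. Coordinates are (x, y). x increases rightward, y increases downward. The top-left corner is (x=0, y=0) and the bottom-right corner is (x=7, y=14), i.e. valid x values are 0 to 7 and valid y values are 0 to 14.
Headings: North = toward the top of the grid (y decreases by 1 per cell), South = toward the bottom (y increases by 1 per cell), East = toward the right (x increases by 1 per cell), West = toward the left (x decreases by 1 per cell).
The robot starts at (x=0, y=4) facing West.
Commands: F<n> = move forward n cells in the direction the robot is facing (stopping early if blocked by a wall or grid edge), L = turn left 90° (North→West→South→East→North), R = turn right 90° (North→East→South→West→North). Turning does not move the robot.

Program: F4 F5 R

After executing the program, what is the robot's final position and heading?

Answer: Final position: (x=0, y=4), facing North

Derivation:
Start: (x=0, y=4), facing West
  F4: move forward 0/4 (blocked), now at (x=0, y=4)
  F5: move forward 0/5 (blocked), now at (x=0, y=4)
  R: turn right, now facing North
Final: (x=0, y=4), facing North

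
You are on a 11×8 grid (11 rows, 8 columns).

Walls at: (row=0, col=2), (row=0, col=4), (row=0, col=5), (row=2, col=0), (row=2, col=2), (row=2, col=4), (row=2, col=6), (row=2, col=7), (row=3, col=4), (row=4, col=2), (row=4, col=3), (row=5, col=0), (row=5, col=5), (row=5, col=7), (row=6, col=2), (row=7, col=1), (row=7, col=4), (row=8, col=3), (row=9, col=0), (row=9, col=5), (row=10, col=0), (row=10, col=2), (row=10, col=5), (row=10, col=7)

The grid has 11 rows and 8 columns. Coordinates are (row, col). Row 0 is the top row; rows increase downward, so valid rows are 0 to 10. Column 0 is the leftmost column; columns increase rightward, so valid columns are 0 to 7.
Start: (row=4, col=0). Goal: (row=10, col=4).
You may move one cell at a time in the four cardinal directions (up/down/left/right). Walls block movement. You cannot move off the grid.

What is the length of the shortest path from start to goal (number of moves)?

Answer: Shortest path length: 12

Derivation:
BFS from (row=4, col=0) until reaching (row=10, col=4):
  Distance 0: (row=4, col=0)
  Distance 1: (row=3, col=0), (row=4, col=1)
  Distance 2: (row=3, col=1), (row=5, col=1)
  Distance 3: (row=2, col=1), (row=3, col=2), (row=5, col=2), (row=6, col=1)
  Distance 4: (row=1, col=1), (row=3, col=3), (row=5, col=3), (row=6, col=0)
  Distance 5: (row=0, col=1), (row=1, col=0), (row=1, col=2), (row=2, col=3), (row=5, col=4), (row=6, col=3), (row=7, col=0)
  Distance 6: (row=0, col=0), (row=1, col=3), (row=4, col=4), (row=6, col=4), (row=7, col=3), (row=8, col=0)
  Distance 7: (row=0, col=3), (row=1, col=4), (row=4, col=5), (row=6, col=5), (row=7, col=2), (row=8, col=1)
  Distance 8: (row=1, col=5), (row=3, col=5), (row=4, col=6), (row=6, col=6), (row=7, col=5), (row=8, col=2), (row=9, col=1)
  Distance 9: (row=1, col=6), (row=2, col=5), (row=3, col=6), (row=4, col=7), (row=5, col=6), (row=6, col=7), (row=7, col=6), (row=8, col=5), (row=9, col=2), (row=10, col=1)
  Distance 10: (row=0, col=6), (row=1, col=7), (row=3, col=7), (row=7, col=7), (row=8, col=4), (row=8, col=6), (row=9, col=3)
  Distance 11: (row=0, col=7), (row=8, col=7), (row=9, col=4), (row=9, col=6), (row=10, col=3)
  Distance 12: (row=9, col=7), (row=10, col=4), (row=10, col=6)  <- goal reached here
One shortest path (12 moves): (row=4, col=0) -> (row=4, col=1) -> (row=5, col=1) -> (row=5, col=2) -> (row=5, col=3) -> (row=5, col=4) -> (row=6, col=4) -> (row=6, col=5) -> (row=7, col=5) -> (row=8, col=5) -> (row=8, col=4) -> (row=9, col=4) -> (row=10, col=4)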